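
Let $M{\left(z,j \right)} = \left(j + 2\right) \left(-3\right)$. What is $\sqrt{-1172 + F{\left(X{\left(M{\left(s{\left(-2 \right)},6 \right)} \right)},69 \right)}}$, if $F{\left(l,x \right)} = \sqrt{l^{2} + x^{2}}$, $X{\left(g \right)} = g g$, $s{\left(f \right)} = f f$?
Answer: $\sqrt{-1172 + 3 \sqrt{37393}} \approx 24.329 i$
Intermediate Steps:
$s{\left(f \right)} = f^{2}$
$M{\left(z,j \right)} = -6 - 3 j$ ($M{\left(z,j \right)} = \left(2 + j\right) \left(-3\right) = -6 - 3 j$)
$X{\left(g \right)} = g^{2}$
$\sqrt{-1172 + F{\left(X{\left(M{\left(s{\left(-2 \right)},6 \right)} \right)},69 \right)}} = \sqrt{-1172 + \sqrt{\left(\left(-6 - 18\right)^{2}\right)^{2} + 69^{2}}} = \sqrt{-1172 + \sqrt{\left(\left(-6 - 18\right)^{2}\right)^{2} + 4761}} = \sqrt{-1172 + \sqrt{\left(\left(-24\right)^{2}\right)^{2} + 4761}} = \sqrt{-1172 + \sqrt{576^{2} + 4761}} = \sqrt{-1172 + \sqrt{331776 + 4761}} = \sqrt{-1172 + \sqrt{336537}} = \sqrt{-1172 + 3 \sqrt{37393}}$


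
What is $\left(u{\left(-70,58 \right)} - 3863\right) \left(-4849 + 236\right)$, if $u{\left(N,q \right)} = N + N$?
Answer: $18465839$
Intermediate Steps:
$u{\left(N,q \right)} = 2 N$
$\left(u{\left(-70,58 \right)} - 3863\right) \left(-4849 + 236\right) = \left(2 \left(-70\right) - 3863\right) \left(-4849 + 236\right) = \left(-140 - 3863\right) \left(-4613\right) = \left(-4003\right) \left(-4613\right) = 18465839$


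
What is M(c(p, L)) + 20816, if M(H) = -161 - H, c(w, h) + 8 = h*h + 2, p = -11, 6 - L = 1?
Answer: 20636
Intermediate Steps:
L = 5 (L = 6 - 1*1 = 6 - 1 = 5)
c(w, h) = -6 + h² (c(w, h) = -8 + (h*h + 2) = -8 + (h² + 2) = -8 + (2 + h²) = -6 + h²)
M(c(p, L)) + 20816 = (-161 - (-6 + 5²)) + 20816 = (-161 - (-6 + 25)) + 20816 = (-161 - 1*19) + 20816 = (-161 - 19) + 20816 = -180 + 20816 = 20636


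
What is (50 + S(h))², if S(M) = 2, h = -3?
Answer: 2704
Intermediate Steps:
(50 + S(h))² = (50 + 2)² = 52² = 2704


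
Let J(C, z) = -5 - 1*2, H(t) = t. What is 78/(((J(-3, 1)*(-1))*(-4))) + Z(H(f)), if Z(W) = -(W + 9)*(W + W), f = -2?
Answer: 353/14 ≈ 25.214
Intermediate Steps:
J(C, z) = -7 (J(C, z) = -5 - 2 = -7)
Z(W) = -2*W*(9 + W) (Z(W) = -(9 + W)*2*W = -2*W*(9 + W))
78/(((J(-3, 1)*(-1))*(-4))) + Z(H(f)) = 78/((-7*(-1)*(-4))) - 2*(-2)*(9 - 2) = 78/((7*(-4))) - 2*(-2)*7 = 78/(-28) + 28 = 78*(-1/28) + 28 = -39/14 + 28 = 353/14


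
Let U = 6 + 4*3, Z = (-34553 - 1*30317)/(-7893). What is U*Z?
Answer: 129740/877 ≈ 147.94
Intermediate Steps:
Z = 64870/7893 (Z = (-34553 - 30317)*(-1/7893) = -64870*(-1/7893) = 64870/7893 ≈ 8.2187)
U = 18 (U = 6 + 12 = 18)
U*Z = 18*(64870/7893) = 129740/877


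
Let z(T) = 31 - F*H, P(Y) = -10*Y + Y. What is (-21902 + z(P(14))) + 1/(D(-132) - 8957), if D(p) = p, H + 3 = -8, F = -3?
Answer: -199085457/9089 ≈ -21904.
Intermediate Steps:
H = -11 (H = -3 - 8 = -11)
P(Y) = -9*Y
z(T) = -2 (z(T) = 31 - (-3)*(-11) = 31 - 1*33 = 31 - 33 = -2)
(-21902 + z(P(14))) + 1/(D(-132) - 8957) = (-21902 - 2) + 1/(-132 - 8957) = -21904 + 1/(-9089) = -21904 - 1/9089 = -199085457/9089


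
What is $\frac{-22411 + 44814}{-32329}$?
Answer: $- \frac{22403}{32329} \approx -0.69297$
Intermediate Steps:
$\frac{-22411 + 44814}{-32329} = 22403 \left(- \frac{1}{32329}\right) = - \frac{22403}{32329}$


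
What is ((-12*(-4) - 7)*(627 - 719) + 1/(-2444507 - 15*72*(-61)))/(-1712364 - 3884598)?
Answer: 2990727015/4437694977058 ≈ 0.00067394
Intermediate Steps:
((-12*(-4) - 7)*(627 - 719) + 1/(-2444507 - 15*72*(-61)))/(-1712364 - 3884598) = ((48 - 7)*(-92) + 1/(-2444507 - 1080*(-61)))/(-5596962) = (41*(-92) + 1/(-2444507 + 65880))*(-1/5596962) = (-3772 + 1/(-2378627))*(-1/5596962) = (-3772 - 1/2378627)*(-1/5596962) = -8972181045/2378627*(-1/5596962) = 2990727015/4437694977058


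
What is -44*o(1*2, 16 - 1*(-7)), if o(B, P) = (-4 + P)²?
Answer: -15884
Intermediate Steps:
-44*o(1*2, 16 - 1*(-7)) = -44*(-4 + (16 - 1*(-7)))² = -44*(-4 + (16 + 7))² = -44*(-4 + 23)² = -44*19² = -44*361 = -15884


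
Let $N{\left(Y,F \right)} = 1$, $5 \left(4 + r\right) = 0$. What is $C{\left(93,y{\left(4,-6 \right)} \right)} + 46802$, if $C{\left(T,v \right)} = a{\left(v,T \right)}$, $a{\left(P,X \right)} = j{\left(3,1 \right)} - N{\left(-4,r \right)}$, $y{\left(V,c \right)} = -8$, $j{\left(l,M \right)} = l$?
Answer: $46804$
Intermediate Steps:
$r = -4$ ($r = -4 + \frac{1}{5} \cdot 0 = -4 + 0 = -4$)
$a{\left(P,X \right)} = 2$ ($a{\left(P,X \right)} = 3 - 1 = 2$)
$C{\left(T,v \right)} = 2$
$C{\left(93,y{\left(4,-6 \right)} \right)} + 46802 = 2 + 46802 = 46804$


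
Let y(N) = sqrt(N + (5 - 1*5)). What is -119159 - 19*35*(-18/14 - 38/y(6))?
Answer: -118304 + 12635*sqrt(6)/3 ≈ -1.0799e+5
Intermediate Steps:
y(N) = sqrt(N) (y(N) = sqrt(N + (5 - 5)) = sqrt(N + 0) = sqrt(N))
-119159 - 19*35*(-18/14 - 38/y(6)) = -119159 - 19*35*(-18/14 - 38*sqrt(6)/6) = -119159 - 665*(-18*1/14 - 19*sqrt(6)/3) = -119159 - 665*(-9/7 - 19*sqrt(6)/3) = -119159 - (-855 - 12635*sqrt(6)/3) = -119159 + (855 + 12635*sqrt(6)/3) = -118304 + 12635*sqrt(6)/3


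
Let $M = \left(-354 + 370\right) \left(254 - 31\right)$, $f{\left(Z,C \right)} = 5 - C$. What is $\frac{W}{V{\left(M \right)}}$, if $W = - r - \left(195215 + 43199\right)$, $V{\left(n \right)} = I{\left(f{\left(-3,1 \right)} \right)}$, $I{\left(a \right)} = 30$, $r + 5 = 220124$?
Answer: $- \frac{458533}{30} \approx -15284.0$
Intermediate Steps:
$r = 220119$ ($r = -5 + 220124 = 220119$)
$M = 3568$ ($M = 16 \cdot 223 = 3568$)
$V{\left(n \right)} = 30$
$W = -458533$ ($W = \left(-1\right) 220119 - \left(195215 + 43199\right) = -220119 - 238414 = -458533$)
$\frac{W}{V{\left(M \right)}} = - \frac{458533}{30}$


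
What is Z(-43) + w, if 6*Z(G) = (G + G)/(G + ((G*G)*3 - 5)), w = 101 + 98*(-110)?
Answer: -176171506/16497 ≈ -10679.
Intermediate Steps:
w = -10679 (w = 101 - 10780 = -10679)
Z(G) = G/(3*(-5 + G + 3*G²)) (Z(G) = ((G + G)/(G + ((G*G)*3 - 5)))/6 = ((2*G)/(G + (G²*3 - 5)))/6 = ((2*G)/(G + (3*G² - 5)))/6 = ((2*G)/(G + (-5 + 3*G²)))/6 = ((2*G)/(-5 + G + 3*G²))/6 = (2*G/(-5 + G + 3*G²))/6 = G/(3*(-5 + G + 3*G²)))
Z(-43) + w = (⅓)*(-43)/(-5 - 43 + 3*(-43)²) - 10679 = (⅓)*(-43)/(-5 - 43 + 3*1849) - 10679 = (⅓)*(-43)/(-5 - 43 + 5547) - 10679 = (⅓)*(-43)/5499 - 10679 = (⅓)*(-43)*(1/5499) - 10679 = -43/16497 - 10679 = -176171506/16497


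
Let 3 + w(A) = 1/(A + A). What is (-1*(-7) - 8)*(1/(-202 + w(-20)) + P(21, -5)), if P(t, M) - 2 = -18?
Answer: 131256/8201 ≈ 16.005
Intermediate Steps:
w(A) = -3 + 1/(2*A) (w(A) = -3 + 1/(A + A) = -3 + 1/(2*A))
P(t, M) = -16 (P(t, M) = 2 - 18 = -16)
(-1*(-7) - 8)*(1/(-202 + w(-20)) + P(21, -5)) = (-1*(-7) - 8)*(1/(-202 + (-3 + (½)/(-20))) - 16) = (7 - 8)*(1/(-202 + (-3 + (½)*(-1/20))) - 16) = -(1/(-202 + (-3 - 1/40)) - 16) = -(1/(-202 - 121/40) - 16) = -(1/(-8201/40) - 16) = -(-40/8201 - 16) = -1*(-131256/8201) = 131256/8201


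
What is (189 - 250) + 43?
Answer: -18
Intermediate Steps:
(189 - 250) + 43 = -61 + 43 = -18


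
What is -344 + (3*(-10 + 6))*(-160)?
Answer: 1576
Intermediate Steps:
-344 + (3*(-10 + 6))*(-160) = -344 + (3*(-4))*(-160) = -344 - 12*(-160) = -344 + 1920 = 1576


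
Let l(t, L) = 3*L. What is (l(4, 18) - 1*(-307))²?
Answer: 130321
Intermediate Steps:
(l(4, 18) - 1*(-307))² = (3*18 - 1*(-307))² = (54 + 307)² = 361² = 130321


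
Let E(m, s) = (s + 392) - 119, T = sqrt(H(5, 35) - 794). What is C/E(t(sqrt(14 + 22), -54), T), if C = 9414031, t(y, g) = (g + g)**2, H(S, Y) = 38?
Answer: 122382403/3585 - 18828062*I*sqrt(21)/25095 ≈ 34137.0 - 3438.2*I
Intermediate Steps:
t(y, g) = 4*g**2 (t(y, g) = (2*g)**2 = 4*g**2)
T = 6*I*sqrt(21) (T = sqrt(38 - 794) = sqrt(-756) = 6*I*sqrt(21) ≈ 27.495*I)
E(m, s) = 273 + s (E(m, s) = (392 + s) - 119 = 273 + s)
C/E(t(sqrt(14 + 22), -54), T) = 9414031/(273 + 6*I*sqrt(21))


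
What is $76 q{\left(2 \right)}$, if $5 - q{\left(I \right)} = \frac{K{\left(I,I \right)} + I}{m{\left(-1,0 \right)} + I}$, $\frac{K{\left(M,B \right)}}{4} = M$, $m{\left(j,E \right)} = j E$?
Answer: $0$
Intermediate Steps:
$m{\left(j,E \right)} = E j$
$K{\left(M,B \right)} = 4 M$
$q{\left(I \right)} = 0$ ($q{\left(I \right)} = 5 - \frac{4 I + I}{0 \left(-1\right) + I} = 5 - \frac{5 I}{0 + I} = 5 - \frac{5 I}{I} = 5 - 5 = 0$)
$76 q{\left(2 \right)} = 76 \cdot 0 = 0$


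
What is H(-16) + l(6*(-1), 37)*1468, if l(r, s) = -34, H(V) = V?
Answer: -49928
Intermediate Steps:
H(-16) + l(6*(-1), 37)*1468 = -16 - 34*1468 = -16 - 49912 = -49928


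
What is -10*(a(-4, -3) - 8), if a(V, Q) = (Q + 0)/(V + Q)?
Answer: 530/7 ≈ 75.714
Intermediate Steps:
a(V, Q) = Q/(Q + V)
-10*(a(-4, -3) - 8) = -10*(-3/(-3 - 4) - 8) = -10*(-3/(-7) - 8) = -10*(-3*(-1/7) - 8) = -10*(3/7 - 8) = -10*(-53/7) = 530/7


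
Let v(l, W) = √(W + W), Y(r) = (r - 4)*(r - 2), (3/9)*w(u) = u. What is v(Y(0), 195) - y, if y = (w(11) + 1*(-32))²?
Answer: -1 + √390 ≈ 18.748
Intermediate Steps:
w(u) = 3*u
Y(r) = (-4 + r)*(-2 + r)
v(l, W) = √2*√W (v(l, W) = √(2*W) = √2*√W)
y = 1 (y = (3*11 + 1*(-32))² = (33 - 32)² = 1² = 1)
v(Y(0), 195) - y = √2*√195 - 1*1 = √390 - 1 = -1 + √390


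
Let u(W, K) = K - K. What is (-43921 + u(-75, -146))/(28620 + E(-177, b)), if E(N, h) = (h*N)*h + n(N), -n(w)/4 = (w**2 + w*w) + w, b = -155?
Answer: 43921/4473729 ≈ 0.0098175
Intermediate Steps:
u(W, K) = 0
n(w) = -8*w**2 - 4*w (n(w) = -4*((w**2 + w*w) + w) = -4*((w**2 + w**2) + w) = -4*(2*w**2 + w) = -4*(w + 2*w**2) = -8*w**2 - 4*w)
E(N, h) = N*h**2 - 4*N*(1 + 2*N) (E(N, h) = (h*N)*h - 4*N*(1 + 2*N) = (N*h)*h - 4*N*(1 + 2*N) = N*h**2 - 4*N*(1 + 2*N))
(-43921 + u(-75, -146))/(28620 + E(-177, b)) = (-43921 + 0)/(28620 - 177*(-4 + (-155)**2 - 8*(-177))) = -43921/(28620 - 177*(-4 + 24025 + 1416)) = -43921/(28620 - 177*25437) = -43921/(28620 - 4502349) = -43921/(-4473729) = -43921*(-1/4473729) = 43921/4473729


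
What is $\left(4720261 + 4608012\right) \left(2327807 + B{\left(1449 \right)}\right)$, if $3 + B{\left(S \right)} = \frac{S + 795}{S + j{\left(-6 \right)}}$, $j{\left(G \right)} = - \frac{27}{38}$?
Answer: $\frac{398350771756547492}{18345} \approx 2.1714 \cdot 10^{13}$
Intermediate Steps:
$j{\left(G \right)} = - \frac{27}{38}$ ($j{\left(G \right)} = \left(-27\right) \frac{1}{38} = - \frac{27}{38}$)
$B{\left(S \right)} = -3 + \frac{795 + S}{- \frac{27}{38} + S}$ ($B{\left(S \right)} = -3 + \frac{S + 795}{S - \frac{27}{38}} = -3 + \frac{795 + S}{- \frac{27}{38} + S}$)
$\left(4720261 + 4608012\right) \left(2327807 + B{\left(1449 \right)}\right) = \left(4720261 + 4608012\right) \left(2327807 + \frac{30291 - 110124}{-27 + 38 \cdot 1449}\right) = 9328273 \left(2327807 + \frac{30291 - 110124}{-27 + 55062}\right) = 9328273 \left(2327807 + \frac{1}{55035} \left(-79833\right)\right) = 9328273 \left(2327807 - \frac{26611}{18345}\right) = 9328273 \cdot \frac{42703592804}{18345} = \frac{398350771756547492}{18345}$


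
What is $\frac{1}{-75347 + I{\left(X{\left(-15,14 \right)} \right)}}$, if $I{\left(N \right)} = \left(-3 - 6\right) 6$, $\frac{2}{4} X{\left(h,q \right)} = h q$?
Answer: $- \frac{1}{75401} \approx -1.3262 \cdot 10^{-5}$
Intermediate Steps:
$X{\left(h,q \right)} = 2 h q$
$I{\left(N \right)} = -54$ ($I{\left(N \right)} = \left(-9\right) 6 = -54$)
$\frac{1}{-75347 + I{\left(X{\left(-15,14 \right)} \right)}} = \frac{1}{-75347 - 54} = \frac{1}{-75401} = - \frac{1}{75401}$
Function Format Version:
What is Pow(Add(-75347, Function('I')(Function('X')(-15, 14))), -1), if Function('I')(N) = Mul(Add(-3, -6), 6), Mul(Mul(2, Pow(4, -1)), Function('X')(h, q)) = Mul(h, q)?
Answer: Rational(-1, 75401) ≈ -1.3262e-5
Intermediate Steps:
Function('X')(h, q) = Mul(2, h, q) (Function('X')(h, q) = Mul(2, Mul(h, q)) = Mul(2, h, q))
Function('I')(N) = -54 (Function('I')(N) = Mul(-9, 6) = -54)
Pow(Add(-75347, Function('I')(Function('X')(-15, 14))), -1) = Pow(Add(-75347, -54), -1) = Pow(-75401, -1) = Rational(-1, 75401)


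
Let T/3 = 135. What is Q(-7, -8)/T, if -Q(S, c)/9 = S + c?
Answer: ⅓ ≈ 0.33333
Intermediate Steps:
Q(S, c) = -9*S - 9*c (Q(S, c) = -9*(S + c) = -9*S - 9*c)
T = 405 (T = 3*135 = 405)
Q(-7, -8)/T = (-9*(-7) - 9*(-8))/405 = (63 + 72)*(1/405) = 135*(1/405) = ⅓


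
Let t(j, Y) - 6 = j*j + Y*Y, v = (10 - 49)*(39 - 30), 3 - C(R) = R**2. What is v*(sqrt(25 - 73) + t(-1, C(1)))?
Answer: -3861 - 1404*I*sqrt(3) ≈ -3861.0 - 2431.8*I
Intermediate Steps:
C(R) = 3 - R**2
v = -351 (v = -39*9 = -351)
t(j, Y) = 6 + Y**2 + j**2 (t(j, Y) = 6 + (j*j + Y*Y) = 6 + (j**2 + Y**2) = 6 + (Y**2 + j**2) = 6 + Y**2 + j**2)
v*(sqrt(25 - 73) + t(-1, C(1))) = -351*(sqrt(25 - 73) + (6 + (3 - 1*1**2)**2 + (-1)**2)) = -351*(sqrt(-48) + (6 + (3 - 1*1)**2 + 1)) = -351*(4*I*sqrt(3) + (6 + (3 - 1)**2 + 1)) = -351*(4*I*sqrt(3) + (6 + 2**2 + 1)) = -351*(4*I*sqrt(3) + (6 + 4 + 1)) = -351*(4*I*sqrt(3) + 11) = -351*(11 + 4*I*sqrt(3)) = -3861 - 1404*I*sqrt(3)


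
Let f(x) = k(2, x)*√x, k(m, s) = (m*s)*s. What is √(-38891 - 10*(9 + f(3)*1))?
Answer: √(-38981 - 180*√3) ≈ 198.22*I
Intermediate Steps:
k(m, s) = m*s²
f(x) = 2*x^(5/2) (f(x) = (2*x²)*√x = 2*x^(5/2))
√(-38891 - 10*(9 + f(3)*1)) = √(-38891 - 10*(9 + (2*3^(5/2))*1)) = √(-38891 - 10*(9 + (2*(9*√3))*1)) = √(-38891 - 10*(9 + (18*√3)*1)) = √(-38891 - 10*(9 + 18*√3)) = √(-38891 + (-90 - 180*√3)) = √(-38981 - 180*√3)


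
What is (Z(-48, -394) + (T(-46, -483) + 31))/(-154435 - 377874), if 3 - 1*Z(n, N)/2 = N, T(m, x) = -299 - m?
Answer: -572/532309 ≈ -0.0010746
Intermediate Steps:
Z(n, N) = 6 - 2*N
(Z(-48, -394) + (T(-46, -483) + 31))/(-154435 - 377874) = ((6 - 2*(-394)) + ((-299 - 1*(-46)) + 31))/(-154435 - 377874) = ((6 + 788) + ((-299 + 46) + 31))/(-532309) = (794 + (-253 + 31))*(-1/532309) = (794 - 222)*(-1/532309) = 572*(-1/532309) = -572/532309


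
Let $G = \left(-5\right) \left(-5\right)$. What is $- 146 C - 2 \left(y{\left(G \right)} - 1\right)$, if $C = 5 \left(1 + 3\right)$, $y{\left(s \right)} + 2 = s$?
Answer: $-2964$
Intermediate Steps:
$G = 25$
$y{\left(s \right)} = -2 + s$
$C = 20$ ($C = 5 \cdot 4 = 20$)
$- 146 C - 2 \left(y{\left(G \right)} - 1\right) = \left(-146\right) 20 - 2 \left(\left(-2 + 25\right) - 1\right) = -2920 - 2 \left(23 - 1\right) = -2920 - 44 = -2964$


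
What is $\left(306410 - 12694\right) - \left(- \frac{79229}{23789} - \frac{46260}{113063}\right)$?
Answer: $\frac{790004973984779}{2689655707} \approx 2.9372 \cdot 10^{5}$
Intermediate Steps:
$\left(306410 - 12694\right) - \left(- \frac{79229}{23789} - \frac{46260}{113063}\right) = 293716 - - \frac{10058347567}{2689655707} = 293716 + \left(\frac{79229}{23789} + \frac{46260}{113063}\right) = 293716 + \frac{10058347567}{2689655707} = \frac{790004973984779}{2689655707}$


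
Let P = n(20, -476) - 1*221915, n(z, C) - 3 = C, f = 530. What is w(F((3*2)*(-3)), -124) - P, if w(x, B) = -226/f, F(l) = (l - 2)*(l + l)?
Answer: 58932707/265 ≈ 2.2239e+5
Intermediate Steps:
F(l) = 2*l*(-2 + l) (F(l) = (-2 + l)*(2*l) = 2*l*(-2 + l))
n(z, C) = 3 + C
P = -222388 (P = (3 - 476) - 1*221915 = -473 - 221915 = -222388)
w(x, B) = -113/265 (w(x, B) = -226/530 = -226*1/530 = -113/265)
w(F((3*2)*(-3)), -124) - P = -113/265 - 1*(-222388) = -113/265 + 222388 = 58932707/265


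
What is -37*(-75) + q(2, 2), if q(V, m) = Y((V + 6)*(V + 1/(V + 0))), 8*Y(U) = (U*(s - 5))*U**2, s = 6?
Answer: 3775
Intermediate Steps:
Y(U) = U**3/8 (Y(U) = ((U*(6 - 5))*U**2)/8 = ((U*1)*U**2)/8 = (U*U**2)/8 = U**3/8)
q(V, m) = (6 + V)**3*(V + 1/V)**3/8 (q(V, m) = ((V + 6)*(V + 1/(V + 0)))**3/8 = ((6 + V)*(V + 1/V))**3/8 = ((6 + V)**3*(V + 1/V)**3)/8 = (6 + V)**3*(V + 1/V)**3/8)
-37*(-75) + q(2, 2) = -37*(-75) + (1/8)*(6 + 2*(1 + 2**2 + 6*2))**3/2**3 = 2775 + (1/8)*(1/8)*(6 + 2*(1 + 4 + 12))**3 = 2775 + (1/8)*(1/8)*(6 + 2*17)**3 = 2775 + (1/8)*(1/8)*(6 + 34)**3 = 2775 + (1/8)*(1/8)*40**3 = 2775 + (1/8)*(1/8)*64000 = 2775 + 1000 = 3775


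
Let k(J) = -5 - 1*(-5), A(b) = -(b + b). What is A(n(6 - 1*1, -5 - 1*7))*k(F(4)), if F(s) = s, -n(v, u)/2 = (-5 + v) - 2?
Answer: 0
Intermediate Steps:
n(v, u) = 14 - 2*v (n(v, u) = -2*((-5 + v) - 2) = -2*(-7 + v) = 14 - 2*v)
A(b) = -2*b
k(J) = 0 (k(J) = -5 + 5 = 0)
A(n(6 - 1*1, -5 - 1*7))*k(F(4)) = -2*(14 - 2*(6 - 1*1))*0 = -2*(14 - 2*(6 - 1))*0 = -2*(14 - 2*5)*0 = -2*(14 - 10)*0 = -2*4*0 = -8*0 = 0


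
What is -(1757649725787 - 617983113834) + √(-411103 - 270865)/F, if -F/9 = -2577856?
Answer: -1139666611953 + I*√42623/5800176 ≈ -1.1397e+12 + 3.5594e-5*I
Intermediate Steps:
F = 23200704 (F = -9*(-2577856) = 23200704)
-(1757649725787 - 617983113834) + √(-411103 - 270865)/F = -(1757649725787 - 617983113834) + √(-411103 - 270865)/23200704 = -419963/(1/((1326087 - 1471518) + 2859162)) + √(-681968)*(1/23200704) = -419963/(1/(-145431 + 2859162)) + (4*I*√42623)*(1/23200704) = -419963/(1/2713731) + I*√42623/5800176 = -419963/1/2713731 + I*√42623/5800176 = -419963*2713731 + I*√42623/5800176 = -1139666611953 + I*√42623/5800176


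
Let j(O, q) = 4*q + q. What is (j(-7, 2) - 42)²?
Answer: 1024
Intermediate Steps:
j(O, q) = 5*q
(j(-7, 2) - 42)² = (5*2 - 42)² = (10 - 42)² = (-32)² = 1024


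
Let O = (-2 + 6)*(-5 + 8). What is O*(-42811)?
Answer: -513732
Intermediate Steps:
O = 12 (O = 4*3 = 12)
O*(-42811) = 12*(-42811) = -513732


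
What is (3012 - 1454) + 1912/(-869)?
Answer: 1351990/869 ≈ 1555.8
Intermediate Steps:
(3012 - 1454) + 1912/(-869) = 1558 + 1912*(-1/869) = 1558 - 1912/869 = 1351990/869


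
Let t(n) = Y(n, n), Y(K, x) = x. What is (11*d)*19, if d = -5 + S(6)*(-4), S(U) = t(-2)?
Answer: 627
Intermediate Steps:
t(n) = n
S(U) = -2
d = 3 (d = -5 - 2*(-4) = -5 + 8 = 3)
(11*d)*19 = (11*3)*19 = 33*19 = 627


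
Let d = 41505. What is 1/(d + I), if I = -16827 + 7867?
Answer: 1/32545 ≈ 3.0727e-5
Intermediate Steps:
I = -8960
1/(d + I) = 1/(41505 - 8960) = 1/32545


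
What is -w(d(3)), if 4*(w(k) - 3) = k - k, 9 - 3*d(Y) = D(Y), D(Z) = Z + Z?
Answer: -3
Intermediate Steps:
D(Z) = 2*Z
d(Y) = 3 - 2*Y/3
w(k) = 3 (w(k) = 3 + (k - k)/4 = 3 + (1/4)*0 = 3 + 0 = 3)
-w(d(3)) = -1*3 = -3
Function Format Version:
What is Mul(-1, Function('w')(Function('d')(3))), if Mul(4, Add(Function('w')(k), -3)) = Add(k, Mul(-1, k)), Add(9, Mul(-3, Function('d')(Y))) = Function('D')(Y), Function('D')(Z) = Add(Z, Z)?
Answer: -3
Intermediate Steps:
Function('D')(Z) = Mul(2, Z)
Function('d')(Y) = Add(3, Mul(Rational(-2, 3), Y)) (Function('d')(Y) = Add(3, Mul(Rational(-1, 3), Mul(2, Y))) = Add(3, Mul(Rational(-2, 3), Y)))
Function('w')(k) = 3 (Function('w')(k) = Add(3, Mul(Rational(1, 4), Add(k, Mul(-1, k)))) = Add(3, Mul(Rational(1, 4), 0)) = Add(3, 0) = 3)
Mul(-1, Function('w')(Function('d')(3))) = Mul(-1, 3) = -3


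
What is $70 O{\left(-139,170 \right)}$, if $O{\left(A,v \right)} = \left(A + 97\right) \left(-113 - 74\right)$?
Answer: $549780$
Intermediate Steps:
$O{\left(A,v \right)} = -18139 - 187 A$ ($O{\left(A,v \right)} = \left(97 + A\right) \left(-187\right) = -18139 - 187 A$)
$70 O{\left(-139,170 \right)} = 70 \left(-18139 - -25993\right) = 70 \left(-18139 + 25993\right) = 70 \cdot 7854 = 549780$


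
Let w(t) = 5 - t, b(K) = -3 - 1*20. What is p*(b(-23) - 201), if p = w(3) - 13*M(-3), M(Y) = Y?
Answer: -9184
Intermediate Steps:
b(K) = -23 (b(K) = -3 - 20 = -23)
p = 41 (p = (5 - 1*3) - 13*(-3) = (5 - 3) + 39 = 2 + 39 = 41)
p*(b(-23) - 201) = 41*(-23 - 201) = 41*(-224) = -9184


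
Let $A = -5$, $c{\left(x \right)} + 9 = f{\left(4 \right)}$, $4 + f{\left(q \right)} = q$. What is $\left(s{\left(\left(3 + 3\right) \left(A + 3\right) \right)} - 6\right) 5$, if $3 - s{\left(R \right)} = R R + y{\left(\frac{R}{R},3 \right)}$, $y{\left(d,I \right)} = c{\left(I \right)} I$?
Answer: $-600$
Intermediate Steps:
$f{\left(q \right)} = -4 + q$
$c{\left(x \right)} = -9$ ($c{\left(x \right)} = -9 + \left(-4 + 4\right) = -9 + 0 = -9$)
$y{\left(d,I \right)} = - 9 I$
$s{\left(R \right)} = 30 - R^{2}$ ($s{\left(R \right)} = 3 - \left(R R - 27\right) = 3 - \left(R^{2} - 27\right) = 3 - \left(-27 + R^{2}\right) = 30 - R^{2}$)
$\left(s{\left(\left(3 + 3\right) \left(A + 3\right) \right)} - 6\right) 5 = \left(\left(30 - \left(\left(3 + 3\right) \left(-5 + 3\right)\right)^{2}\right) - 6\right) 5 = \left(\left(30 - \left(6 \left(-2\right)\right)^{2}\right) - 6\right) 5 = \left(\left(30 - \left(-12\right)^{2}\right) - 6\right) 5 = \left(\left(30 - 144\right) - 6\right) 5 = \left(-114 - 6\right) 5 = \left(-120\right) 5 = -600$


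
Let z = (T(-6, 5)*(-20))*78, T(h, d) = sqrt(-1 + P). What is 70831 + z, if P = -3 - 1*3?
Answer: 70831 - 1560*I*sqrt(7) ≈ 70831.0 - 4127.4*I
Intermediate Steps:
P = -6 (P = -3 - 3 = -6)
T(h, d) = I*sqrt(7) (T(h, d) = sqrt(-1 - 6) = sqrt(-7) = I*sqrt(7))
z = -1560*I*sqrt(7) (z = ((I*sqrt(7))*(-20))*78 = -20*I*sqrt(7)*78 = -1560*I*sqrt(7) ≈ -4127.4*I)
70831 + z = 70831 - 1560*I*sqrt(7)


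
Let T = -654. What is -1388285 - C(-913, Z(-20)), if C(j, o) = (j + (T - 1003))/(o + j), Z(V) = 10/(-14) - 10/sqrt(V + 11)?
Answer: -127786424689475/92046061 - 944475*I/92046061 ≈ -1.3883e+6 - 0.010261*I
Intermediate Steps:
Z(V) = -5/7 - 10/sqrt(11 + V) (Z(V) = 10*(-1/14) - 10/sqrt(11 + V) = -5/7 - 10/sqrt(11 + V))
C(j, o) = (-1657 + j)/(j + o) (C(j, o) = (j + (-654 - 1003))/(o + j) = (j - 1657)/(j + o) = (-1657 + j)/(j + o))
-1388285 - C(-913, Z(-20)) = -1388285 - (-1657 - 913)/(-913 + (-5/7 - 10/sqrt(11 - 20))) = -1388285 - (-2570)/(-913 + (-5/7 - (-10)*I/3)) = -1388285 - (-2570)/(-913 + (-5/7 + 10*I/3)) = -1388285 - (-2570)/(-6396/7 + 10*I/3) = -1388285 - 441*(-6396/7 - 10*I/3)/368184244*(-2570) = -1388285 - (-566685)*(-6396/7 - 10*I/3)/184092122 = -1388285 + 566685*(-6396/7 - 10*I/3)/184092122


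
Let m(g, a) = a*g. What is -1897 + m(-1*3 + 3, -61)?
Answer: -1897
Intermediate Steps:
-1897 + m(-1*3 + 3, -61) = -1897 - 61*(-1*3 + 3) = -1897 - 61*(-3 + 3) = -1897 - 61*0 = -1897 + 0 = -1897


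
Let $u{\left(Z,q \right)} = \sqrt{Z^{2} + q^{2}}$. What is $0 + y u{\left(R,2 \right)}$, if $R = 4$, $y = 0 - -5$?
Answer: $10 \sqrt{5} \approx 22.361$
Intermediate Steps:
$y = 5$ ($y = 0 + 5 = 5$)
$0 + y u{\left(R,2 \right)} = 0 + 5 \sqrt{4^{2} + 2^{2}} = 0 + 5 \sqrt{16 + 4} = 0 + 5 \sqrt{20} = 0 + 5 \cdot 2 \sqrt{5} = 0 + 10 \sqrt{5} = 10 \sqrt{5}$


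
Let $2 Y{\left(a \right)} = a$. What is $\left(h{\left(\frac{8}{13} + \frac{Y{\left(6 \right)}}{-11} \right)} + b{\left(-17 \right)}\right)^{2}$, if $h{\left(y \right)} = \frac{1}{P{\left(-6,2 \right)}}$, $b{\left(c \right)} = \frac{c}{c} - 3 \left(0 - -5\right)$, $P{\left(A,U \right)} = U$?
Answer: $\frac{729}{4} \approx 182.25$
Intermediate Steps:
$Y{\left(a \right)} = \frac{a}{2}$
$b{\left(c \right)} = -14$ ($b{\left(c \right)} = 1 - 3 \left(0 + 5\right) = 1 - 15 = -14$)
$h{\left(y \right)} = \frac{1}{2}$
$\left(h{\left(\frac{8}{13} + \frac{Y{\left(6 \right)}}{-11} \right)} + b{\left(-17 \right)}\right)^{2} = \left(\frac{1}{2} - 14\right)^{2} = \left(- \frac{27}{2}\right)^{2} = \frac{729}{4}$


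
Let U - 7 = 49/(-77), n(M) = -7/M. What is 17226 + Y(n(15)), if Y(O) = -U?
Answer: 189416/11 ≈ 17220.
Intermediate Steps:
U = 70/11 (U = 7 + 49/(-77) = 7 + 49*(-1/77) = 7 - 7/11 = 70/11 ≈ 6.3636)
Y(O) = -70/11 (Y(O) = -1*70/11 = -70/11)
17226 + Y(n(15)) = 17226 - 70/11 = 189416/11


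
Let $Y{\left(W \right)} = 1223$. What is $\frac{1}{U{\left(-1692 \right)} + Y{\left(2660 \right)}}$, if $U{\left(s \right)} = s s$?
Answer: $\frac{1}{2864087} \approx 3.4915 \cdot 10^{-7}$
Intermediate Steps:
$U{\left(s \right)} = s^{2}$
$\frac{1}{U{\left(-1692 \right)} + Y{\left(2660 \right)}} = \frac{1}{\left(-1692\right)^{2} + 1223} = \frac{1}{2862864 + 1223} = \frac{1}{2864087}$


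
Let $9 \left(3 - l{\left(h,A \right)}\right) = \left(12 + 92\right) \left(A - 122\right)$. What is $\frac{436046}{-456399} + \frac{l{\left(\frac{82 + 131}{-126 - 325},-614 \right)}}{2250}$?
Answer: $\frac{2901888481}{1026897750} \approx 2.8259$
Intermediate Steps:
$l{\left(h,A \right)} = \frac{12715}{9} - \frac{104 A}{9}$ ($l{\left(h,A \right)} = 3 - \frac{\left(12 + 92\right) \left(A - 122\right)}{9} = 3 - \frac{104 \left(-122 + A\right)}{9} = 3 - \frac{-12688 + 104 A}{9} = 3 - \left(- \frac{12688}{9} + \frac{104 A}{9}\right) = \frac{12715}{9} - \frac{104 A}{9}$)
$\frac{436046}{-456399} + \frac{l{\left(\frac{82 + 131}{-126 - 325},-614 \right)}}{2250} = \frac{436046}{-456399} + \frac{\frac{12715}{9} - - \frac{63856}{9}}{2250} = 436046 \left(- \frac{1}{456399}\right) + \left(\frac{12715}{9} + \frac{63856}{9}\right) \frac{1}{2250} = - \frac{436046}{456399} + \frac{76571}{9} \cdot \frac{1}{2250} = - \frac{436046}{456399} + \frac{76571}{20250} = \frac{2901888481}{1026897750}$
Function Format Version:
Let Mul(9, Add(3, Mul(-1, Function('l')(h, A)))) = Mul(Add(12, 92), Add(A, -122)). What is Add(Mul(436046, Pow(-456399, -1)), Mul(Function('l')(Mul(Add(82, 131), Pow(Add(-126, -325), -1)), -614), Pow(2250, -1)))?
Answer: Rational(2901888481, 1026897750) ≈ 2.8259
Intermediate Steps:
Function('l')(h, A) = Add(Rational(12715, 9), Mul(Rational(-104, 9), A)) (Function('l')(h, A) = Add(3, Mul(Rational(-1, 9), Mul(Add(12, 92), Add(A, -122)))) = Add(3, Mul(Rational(-1, 9), Mul(104, Add(-122, A)))) = Add(3, Mul(Rational(-1, 9), Add(-12688, Mul(104, A)))) = Add(3, Add(Rational(12688, 9), Mul(Rational(-104, 9), A))) = Add(Rational(12715, 9), Mul(Rational(-104, 9), A)))
Add(Mul(436046, Pow(-456399, -1)), Mul(Function('l')(Mul(Add(82, 131), Pow(Add(-126, -325), -1)), -614), Pow(2250, -1))) = Add(Mul(436046, Pow(-456399, -1)), Mul(Add(Rational(12715, 9), Mul(Rational(-104, 9), -614)), Pow(2250, -1))) = Add(Mul(436046, Rational(-1, 456399)), Mul(Add(Rational(12715, 9), Rational(63856, 9)), Rational(1, 2250))) = Add(Rational(-436046, 456399), Mul(Rational(76571, 9), Rational(1, 2250))) = Add(Rational(-436046, 456399), Rational(76571, 20250)) = Rational(2901888481, 1026897750)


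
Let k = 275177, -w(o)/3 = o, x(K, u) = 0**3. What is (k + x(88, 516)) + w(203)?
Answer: 274568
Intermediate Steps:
x(K, u) = 0
w(o) = -3*o
(k + x(88, 516)) + w(203) = (275177 + 0) - 3*203 = 275177 - 609 = 274568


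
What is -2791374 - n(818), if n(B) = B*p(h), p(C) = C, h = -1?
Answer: -2790556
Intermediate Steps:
n(B) = -B (n(B) = B*(-1) = -B)
-2791374 - n(818) = -2791374 - (-1)*818 = -2791374 - 1*(-818) = -2791374 + 818 = -2790556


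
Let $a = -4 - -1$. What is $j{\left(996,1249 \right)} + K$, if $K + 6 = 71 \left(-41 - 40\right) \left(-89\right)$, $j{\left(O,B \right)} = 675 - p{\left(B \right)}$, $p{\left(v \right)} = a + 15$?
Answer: $512496$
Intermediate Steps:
$a = -3$ ($a = -4 + 1 = -3$)
$p{\left(v \right)} = 12$ ($p{\left(v \right)} = -3 + 15 = 12$)
$j{\left(O,B \right)} = 663$ ($j{\left(O,B \right)} = 675 - 12 = 663$)
$K = 511833$ ($K = -6 + 71 \left(-41 - 40\right) \left(-89\right) = -6 + 71 \left(-81\right) \left(-89\right) = -6 - -511839 = -6 + 511839 = 511833$)
$j{\left(996,1249 \right)} + K = 663 + 511833 = 512496$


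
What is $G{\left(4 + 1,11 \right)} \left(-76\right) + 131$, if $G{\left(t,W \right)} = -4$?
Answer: $435$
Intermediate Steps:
$G{\left(4 + 1,11 \right)} \left(-76\right) + 131 = \left(-4\right) \left(-76\right) + 131 = 304 + 131 = 435$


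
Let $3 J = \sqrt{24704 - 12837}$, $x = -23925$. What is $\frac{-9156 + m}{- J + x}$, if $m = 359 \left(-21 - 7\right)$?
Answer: $\frac{295425900}{367974197} - \frac{4116 \sqrt{11867}}{367974197} \approx 0.80163$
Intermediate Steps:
$J = \frac{\sqrt{11867}}{3}$ ($J = \frac{\sqrt{24704 - 12837}}{3} = \frac{\sqrt{11867}}{3} \approx 36.312$)
$m = -10052$ ($m = 359 \left(-28\right) = -10052$)
$\frac{-9156 + m}{- J + x} = \frac{-9156 - 10052}{- \frac{\sqrt{11867}}{3} - 23925} = - \frac{19208}{- \frac{\sqrt{11867}}{3} - 23925} = - \frac{19208}{-23925 - \frac{\sqrt{11867}}{3}}$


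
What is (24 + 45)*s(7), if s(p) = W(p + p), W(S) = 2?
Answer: 138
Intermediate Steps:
s(p) = 2
(24 + 45)*s(7) = (24 + 45)*2 = 69*2 = 138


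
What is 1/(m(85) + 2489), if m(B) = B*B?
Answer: 1/9714 ≈ 0.00010294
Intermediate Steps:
m(B) = B²
1/(m(85) + 2489) = 1/(85² + 2489) = 1/(7225 + 2489) = 1/9714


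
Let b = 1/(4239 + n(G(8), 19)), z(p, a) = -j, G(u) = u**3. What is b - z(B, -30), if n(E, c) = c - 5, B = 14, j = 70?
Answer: 297711/4253 ≈ 70.000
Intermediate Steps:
z(p, a) = -70 (z(p, a) = -1*70 = -70)
n(E, c) = -5 + c
b = 1/4253 (b = 1/(4239 + (-5 + 19)) = 1/(4239 + 14) = 1/4253 ≈ 0.00023513)
b - z(B, -30) = 1/4253 - 1*(-70) = 1/4253 + 70 = 297711/4253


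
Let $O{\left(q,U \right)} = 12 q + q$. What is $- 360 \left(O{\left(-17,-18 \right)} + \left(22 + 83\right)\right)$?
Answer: $41760$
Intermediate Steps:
$O{\left(q,U \right)} = 13 q$
$- 360 \left(O{\left(-17,-18 \right)} + \left(22 + 83\right)\right) = - 360 \left(13 \left(-17\right) + \left(22 + 83\right)\right) = - 360 \left(-221 + 105\right) = \left(-360\right) \left(-116\right) = 41760$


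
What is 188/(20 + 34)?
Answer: 94/27 ≈ 3.4815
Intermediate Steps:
188/(20 + 34) = 188/54 = 188*(1/54) = 94/27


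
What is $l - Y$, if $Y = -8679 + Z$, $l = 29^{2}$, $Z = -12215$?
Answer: $21735$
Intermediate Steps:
$l = 841$
$Y = -20894$ ($Y = -8679 - 12215 = -20894$)
$l - Y = 841 - -20894 = 841 + 20894 = 21735$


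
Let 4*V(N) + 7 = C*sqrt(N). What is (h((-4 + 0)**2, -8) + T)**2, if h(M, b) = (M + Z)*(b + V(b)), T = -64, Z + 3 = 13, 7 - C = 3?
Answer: 381593/4 - 33020*I*sqrt(2) ≈ 95398.0 - 46697.0*I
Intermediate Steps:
C = 4 (C = 7 - 1*3 = 7 - 3 = 4)
V(N) = -7/4 + sqrt(N) (V(N) = -7/4 + (4*sqrt(N))/4 = -7/4 + sqrt(N))
Z = 10 (Z = -3 + 13 = 10)
h(M, b) = (10 + M)*(-7/4 + b + sqrt(b)) (h(M, b) = (M + 10)*(b + (-7/4 + sqrt(b))) = (10 + M)*(-7/4 + b + sqrt(b)))
(h((-4 + 0)**2, -8) + T)**2 = ((-35/2 + 10*(-8) + 10*sqrt(-8) + (-4 + 0)**2*(-8) + (-4 + 0)**2*(-7 + 4*sqrt(-8))/4) - 64)**2 = ((-35/2 - 80 + 10*(2*I*sqrt(2)) + (-4)**2*(-8) + (1/4)*(-4)**2*(-7 + 4*(2*I*sqrt(2)))) - 64)**2 = ((-35/2 - 80 + 20*I*sqrt(2) + 16*(-8) + (1/4)*16*(-7 + 8*I*sqrt(2))) - 64)**2 = ((-35/2 - 80 + 20*I*sqrt(2) - 128 + (-28 + 32*I*sqrt(2))) - 64)**2 = ((-507/2 + 52*I*sqrt(2)) - 64)**2 = (-635/2 + 52*I*sqrt(2))**2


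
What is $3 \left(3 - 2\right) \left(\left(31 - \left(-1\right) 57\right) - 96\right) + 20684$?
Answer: $20660$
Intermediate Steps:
$3 \left(3 - 2\right) \left(\left(31 - \left(-1\right) 57\right) - 96\right) + 20684 = 3 \cdot 1 \left(\left(31 - -57\right) - 96\right) + 20684 = 3 \left(\left(31 + 57\right) - 96\right) + 20684 = 3 \left(88 - 96\right) + 20684 = 3 \left(-8\right) + 20684 = -24 + 20684 = 20660$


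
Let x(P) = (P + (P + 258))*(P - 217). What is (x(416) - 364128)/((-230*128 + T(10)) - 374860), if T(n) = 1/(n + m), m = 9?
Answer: 2797142/7681699 ≈ 0.36413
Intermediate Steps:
T(n) = 1/(9 + n) (T(n) = 1/(n + 9) = 1/(9 + n))
x(P) = (-217 + P)*(258 + 2*P) (x(P) = (P + (258 + P))*(-217 + P) = (258 + 2*P)*(-217 + P) = (-217 + P)*(258 + 2*P))
(x(416) - 364128)/((-230*128 + T(10)) - 374860) = ((-55986 - 176*416 + 2*416**2) - 364128)/((-230*128 + 1/(9 + 10)) - 374860) = ((-55986 - 73216 + 2*173056) - 364128)/((-29440 + 1/19) - 374860) = ((-55986 - 73216 + 346112) - 364128)/((-29440 + 1/19) - 374860) = (216910 - 364128)/(-559359/19 - 374860) = -147218/(-7681699/19) = -147218*(-19/7681699) = 2797142/7681699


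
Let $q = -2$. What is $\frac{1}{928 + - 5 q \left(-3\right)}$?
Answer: $\frac{1}{898} \approx 0.0011136$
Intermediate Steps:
$\frac{1}{928 + - 5 q \left(-3\right)} = \frac{1}{928 + \left(-5\right) \left(-2\right) \left(-3\right)} = \frac{1}{928 + 10 \left(-3\right)} = \frac{1}{928 - 30} = \frac{1}{898}$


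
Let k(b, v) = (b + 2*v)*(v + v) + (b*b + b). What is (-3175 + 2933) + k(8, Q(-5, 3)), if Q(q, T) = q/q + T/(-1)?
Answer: -186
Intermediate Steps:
Q(q, T) = 1 - T (Q(q, T) = 1 + T*(-1) = 1 - T)
k(b, v) = b + b**2 + 2*v*(b + 2*v) (k(b, v) = (b + 2*v)*(2*v) + (b**2 + b) = 2*v*(b + 2*v) + (b + b**2) = b + b**2 + 2*v*(b + 2*v))
(-3175 + 2933) + k(8, Q(-5, 3)) = (-3175 + 2933) + (8 + 8**2 + 4*(1 - 1*3)**2 + 2*8*(1 - 1*3)) = -242 + (8 + 64 + 4*(1 - 3)**2 + 2*8*(1 - 3)) = -242 + (8 + 64 + 4*(-2)**2 + 2*8*(-2)) = -242 + (8 + 64 + 4*4 - 32) = -242 + (8 + 64 + 16 - 32) = -242 + 56 = -186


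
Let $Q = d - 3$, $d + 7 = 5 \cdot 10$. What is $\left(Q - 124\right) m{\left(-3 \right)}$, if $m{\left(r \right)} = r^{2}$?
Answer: $-756$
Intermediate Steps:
$d = 43$ ($d = -7 + 5 \cdot 10 = -7 + 50 = 43$)
$Q = 40$ ($Q = 43 - 3 = 40$)
$\left(Q - 124\right) m{\left(-3 \right)} = \left(40 - 124\right) \left(-3\right)^{2} = \left(-84\right) 9 = -756$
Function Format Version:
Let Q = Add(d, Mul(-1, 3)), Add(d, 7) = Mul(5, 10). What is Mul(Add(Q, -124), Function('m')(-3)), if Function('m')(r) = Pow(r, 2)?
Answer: -756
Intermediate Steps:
d = 43 (d = Add(-7, Mul(5, 10)) = Add(-7, 50) = 43)
Q = 40 (Q = Add(43, Mul(-1, 3)) = Add(43, -3) = 40)
Mul(Add(Q, -124), Function('m')(-3)) = Mul(Add(40, -124), Pow(-3, 2)) = Mul(-84, 9) = -756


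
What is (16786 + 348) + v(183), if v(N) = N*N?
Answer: 50623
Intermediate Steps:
v(N) = N²
(16786 + 348) + v(183) = (16786 + 348) + 183² = 17134 + 33489 = 50623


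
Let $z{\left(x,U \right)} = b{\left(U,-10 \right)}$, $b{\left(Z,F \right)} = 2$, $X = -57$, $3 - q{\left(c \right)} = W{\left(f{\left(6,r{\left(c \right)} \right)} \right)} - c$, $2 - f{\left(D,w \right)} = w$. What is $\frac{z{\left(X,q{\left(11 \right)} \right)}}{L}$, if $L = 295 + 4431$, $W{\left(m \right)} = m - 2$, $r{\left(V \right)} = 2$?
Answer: $\frac{1}{2363} \approx 0.00042319$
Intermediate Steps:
$f{\left(D,w \right)} = 2 - w$
$W{\left(m \right)} = -2 + m$ ($W{\left(m \right)} = m - 2 = -2 + m$)
$q{\left(c \right)} = 5 + c$ ($q{\left(c \right)} = 3 - \left(\left(-2 + \left(2 - 2\right)\right) - c\right) = 3 - \left(\left(-2 + 0\right) - c\right) = 3 - \left(-2 - c\right) = 3 + \left(2 + c\right) = 5 + c$)
$z{\left(x,U \right)} = 2$
$L = 4726$
$\frac{z{\left(X,q{\left(11 \right)} \right)}}{L} = \frac{2}{4726} = 2 \cdot \frac{1}{4726} = \frac{1}{2363}$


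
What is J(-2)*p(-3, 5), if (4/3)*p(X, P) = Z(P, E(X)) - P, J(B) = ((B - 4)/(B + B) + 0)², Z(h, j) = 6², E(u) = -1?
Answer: 837/16 ≈ 52.313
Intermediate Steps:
Z(h, j) = 36
J(B) = (-4 + B)²/(4*B²) (J(B) = ((-4 + B)/((2*B)) + 0)² = ((-4 + B)*(1/(2*B)) + 0)² = ((-4 + B)/(2*B) + 0)² = ((-4 + B)/(2*B))² = (-4 + B)²/(4*B²))
p(X, P) = 27 - 3*P/4 (p(X, P) = 3*(36 - P)/4 = 27 - 3*P/4)
J(-2)*p(-3, 5) = ((¼)*(-4 - 2)²/(-2)²)*(27 - ¾*5) = ((¼)*(¼)*(-6)²)*(27 - 15/4) = ((¼)*(¼)*36)*(93/4) = (9/4)*(93/4) = 837/16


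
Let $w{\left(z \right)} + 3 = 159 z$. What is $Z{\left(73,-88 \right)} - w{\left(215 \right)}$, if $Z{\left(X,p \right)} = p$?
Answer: $-34270$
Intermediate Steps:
$w{\left(z \right)} = -3 + 159 z$
$Z{\left(73,-88 \right)} - w{\left(215 \right)} = -88 - \left(-3 + 159 \cdot 215\right) = -88 - \left(-3 + 34185\right) = -88 - 34182 = -34270$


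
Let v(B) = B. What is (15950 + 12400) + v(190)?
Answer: 28540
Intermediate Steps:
(15950 + 12400) + v(190) = (15950 + 12400) + 190 = 28350 + 190 = 28540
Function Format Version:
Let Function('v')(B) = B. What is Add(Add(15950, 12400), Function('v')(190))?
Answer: 28540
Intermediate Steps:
Add(Add(15950, 12400), Function('v')(190)) = Add(Add(15950, 12400), 190) = Add(28350, 190) = 28540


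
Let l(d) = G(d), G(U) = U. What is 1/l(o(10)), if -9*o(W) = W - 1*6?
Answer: -9/4 ≈ -2.2500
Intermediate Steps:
o(W) = ⅔ - W/9 (o(W) = -(W - 1*6)/9 = -(W - 6)/9 = -(-6 + W)/9 = ⅔ - W/9)
l(d) = d
1/l(o(10)) = 1/(⅔ - ⅑*10) = 1/(⅔ - 10/9) = 1/(-4/9) = -9/4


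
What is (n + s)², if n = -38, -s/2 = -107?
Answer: 30976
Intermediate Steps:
s = 214 (s = -2*(-107) = 214)
(n + s)² = (-38 + 214)² = 176² = 30976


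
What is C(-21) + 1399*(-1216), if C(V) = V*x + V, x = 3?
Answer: -1701268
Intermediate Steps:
C(V) = 4*V (C(V) = V*3 + V = 3*V + V = 4*V)
C(-21) + 1399*(-1216) = 4*(-21) + 1399*(-1216) = -84 - 1701184 = -1701268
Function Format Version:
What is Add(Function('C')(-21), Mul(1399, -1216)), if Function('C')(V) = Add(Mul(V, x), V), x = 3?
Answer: -1701268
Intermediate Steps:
Function('C')(V) = Mul(4, V) (Function('C')(V) = Add(Mul(V, 3), V) = Add(Mul(3, V), V) = Mul(4, V))
Add(Function('C')(-21), Mul(1399, -1216)) = Add(Mul(4, -21), Mul(1399, -1216)) = Add(-84, -1701184) = -1701268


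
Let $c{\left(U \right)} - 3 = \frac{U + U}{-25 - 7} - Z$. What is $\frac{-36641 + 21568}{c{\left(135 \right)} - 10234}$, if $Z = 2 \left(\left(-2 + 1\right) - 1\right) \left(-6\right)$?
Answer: $\frac{241168}{164215} \approx 1.4686$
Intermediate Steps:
$Z = 24$ ($Z = 2 \left(-1 - 1\right) \left(-6\right) = 2 \left(-2\right) \left(-6\right) = \left(-4\right) \left(-6\right) = 24$)
$c{\left(U \right)} = -21 - \frac{U}{16}$ ($c{\left(U \right)} = 3 + \left(\frac{U + U}{-25 - 7} - 24\right) = 3 + \left(\frac{2 U}{-32} - 24\right) = 3 + \left(2 U \left(- \frac{1}{32}\right) - 24\right) = 3 - \left(24 + \frac{U}{16}\right) = -21 - \frac{U}{16}$)
$\frac{-36641 + 21568}{c{\left(135 \right)} - 10234} = \frac{-36641 + 21568}{\left(-21 - \frac{135}{16}\right) - 10234} = - \frac{15073}{\left(-21 - \frac{135}{16}\right) - 10234} = - \frac{15073}{- \frac{471}{16} - 10234} = - \frac{15073}{- \frac{164215}{16}} = \left(-15073\right) \left(- \frac{16}{164215}\right) = \frac{241168}{164215}$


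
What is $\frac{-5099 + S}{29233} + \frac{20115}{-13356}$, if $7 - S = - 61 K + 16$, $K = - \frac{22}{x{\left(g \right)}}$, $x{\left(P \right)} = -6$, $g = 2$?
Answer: $- \frac{217752317}{130145316} \approx -1.6731$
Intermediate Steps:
$K = \frac{11}{3}$ ($K = - \frac{22}{-6} = \left(-22\right) \left(- \frac{1}{6}\right) = \frac{11}{3} \approx 3.6667$)
$S = \frac{644}{3}$ ($S = 7 - \left(\left(-61\right) \frac{11}{3} + 16\right) = 7 - \left(- \frac{671}{3} + 16\right) = 7 - - \frac{623}{3} = 7 + \frac{623}{3} = \frac{644}{3} \approx 214.67$)
$\frac{-5099 + S}{29233} + \frac{20115}{-13356} = \frac{-5099 + \frac{644}{3}}{29233} + \frac{20115}{-13356} = \left(- \frac{14653}{3}\right) \frac{1}{29233} + 20115 \left(- \frac{1}{13356}\right) = - \frac{14653}{87699} - \frac{2235}{1484} = - \frac{217752317}{130145316}$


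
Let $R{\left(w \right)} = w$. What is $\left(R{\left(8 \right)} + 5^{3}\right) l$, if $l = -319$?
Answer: $-42427$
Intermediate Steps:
$\left(R{\left(8 \right)} + 5^{3}\right) l = \left(8 + 5^{3}\right) \left(-319\right) = \left(8 + 125\right) \left(-319\right) = 133 \left(-319\right) = -42427$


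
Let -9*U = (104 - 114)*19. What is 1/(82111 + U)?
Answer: 9/739189 ≈ 1.2176e-5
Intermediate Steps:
U = 190/9 (U = -(104 - 114)*19/9 = -(-10)*19/9 = -⅑*(-190) = 190/9 ≈ 21.111)
1/(82111 + U) = 1/(82111 + 190/9) = 1/(739189/9) = 9/739189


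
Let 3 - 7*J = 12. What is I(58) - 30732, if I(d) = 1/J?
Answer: -276595/9 ≈ -30733.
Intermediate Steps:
J = -9/7 (J = 3/7 - 1/7*12 = 3/7 - 12/7 = -9/7 ≈ -1.2857)
I(d) = -7/9 (I(d) = 1/(-9/7) = -7/9)
I(58) - 30732 = -7/9 - 30732 = -276595/9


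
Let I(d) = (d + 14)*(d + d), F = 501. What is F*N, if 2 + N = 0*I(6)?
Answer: -1002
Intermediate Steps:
I(d) = 2*d*(14 + d) (I(d) = (14 + d)*(2*d) = 2*d*(14 + d))
N = -2 (N = -2 + 0*(2*6*(14 + 6)) = -2 + 0*(2*6*20) = -2 + 0*240 = -2 + 0 = -2)
F*N = 501*(-2) = -1002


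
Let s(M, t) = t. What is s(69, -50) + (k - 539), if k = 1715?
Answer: 1126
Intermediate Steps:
s(69, -50) + (k - 539) = -50 + (1715 - 539) = -50 + 1176 = 1126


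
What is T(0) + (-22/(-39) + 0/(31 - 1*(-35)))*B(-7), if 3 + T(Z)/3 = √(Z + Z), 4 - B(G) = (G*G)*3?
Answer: -269/3 ≈ -89.667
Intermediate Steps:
B(G) = 4 - 3*G² (B(G) = 4 - G*G*3 = 4 - G²*3 = 4 - 3*G²)
T(Z) = -9 + 3*√2*√Z (T(Z) = -9 + 3*√(Z + Z) = -9 + 3*√(2*Z) = -9 + 3*(√2*√Z) = -9 + 3*√2*√Z)
T(0) + (-22/(-39) + 0/(31 - 1*(-35)))*B(-7) = (-9 + 3*√2*√0) + (-22/(-39) + 0/(31 - 1*(-35)))*(4 - 3*(-7)²) = (-9 + 3*√2*0) + (-22*(-1/39) + 0/(31 + 35))*(4 - 3*49) = (-9 + 0) + (22/39 + 0/66)*(4 - 147) = -9 + (22/39 + 0*(1/66))*(-143) = -9 + (22/39 + 0)*(-143) = -9 + (22/39)*(-143) = -9 - 242/3 = -269/3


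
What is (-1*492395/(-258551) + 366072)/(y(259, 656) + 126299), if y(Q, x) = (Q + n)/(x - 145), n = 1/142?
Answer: 6867904343849654/2369502226980167 ≈ 2.8985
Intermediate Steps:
n = 1/142 ≈ 0.0070423
y(Q, x) = (1/142 + Q)/(-145 + x) (y(Q, x) = (Q + 1/142)/(x - 145) = (1/142 + Q)/(-145 + x))
(-1*492395/(-258551) + 366072)/(y(259, 656) + 126299) = (-1*492395/(-258551) + 366072)/((1/142 + 259)/(-145 + 656) + 126299) = (-492395*(-1/258551) + 366072)/((36779/142)/511 + 126299) = (492395/258551 + 366072)/((1/511)*(36779/142) + 126299) = 94648774067/(258551*(36779/72562 + 126299)) = 94648774067/(258551*(9164544817/72562)) = (94648774067/258551)*(72562/9164544817) = 6867904343849654/2369502226980167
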